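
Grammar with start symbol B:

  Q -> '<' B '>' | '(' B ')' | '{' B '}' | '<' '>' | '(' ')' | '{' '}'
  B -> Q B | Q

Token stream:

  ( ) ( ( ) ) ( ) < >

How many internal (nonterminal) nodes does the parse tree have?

[B [Q ( )] [B [Q ( [B [Q ( )]] )] [B [Q ( )] [B [Q < >]]]]]

10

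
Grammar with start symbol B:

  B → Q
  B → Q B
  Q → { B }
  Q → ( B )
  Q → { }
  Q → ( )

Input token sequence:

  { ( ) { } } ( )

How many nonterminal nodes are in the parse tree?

8

[B [Q { [B [Q ( )] [B [Q { }]]] }] [B [Q ( )]]]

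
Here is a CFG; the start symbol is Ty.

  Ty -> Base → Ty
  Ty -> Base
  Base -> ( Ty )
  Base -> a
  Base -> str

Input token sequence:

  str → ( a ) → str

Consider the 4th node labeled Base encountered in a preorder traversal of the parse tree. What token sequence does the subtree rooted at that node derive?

[Ty [Base str] → [Ty [Base ( [Ty [Base a]] )] → [Ty [Base str]]]]

str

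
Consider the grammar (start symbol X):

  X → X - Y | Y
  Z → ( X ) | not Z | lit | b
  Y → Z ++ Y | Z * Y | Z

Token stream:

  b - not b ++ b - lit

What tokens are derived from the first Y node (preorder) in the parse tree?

[X [X [X [Y [Z b]]] - [Y [Z not [Z b]] ++ [Y [Z b]]]] - [Y [Z lit]]]

b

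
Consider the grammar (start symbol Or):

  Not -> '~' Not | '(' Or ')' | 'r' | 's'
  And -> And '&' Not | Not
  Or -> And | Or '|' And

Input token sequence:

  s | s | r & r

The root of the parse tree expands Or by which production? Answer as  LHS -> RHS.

[Or [Or [Or [And [Not s]]] | [And [Not s]]] | [And [And [Not r]] & [Not r]]]

Or -> Or '|' And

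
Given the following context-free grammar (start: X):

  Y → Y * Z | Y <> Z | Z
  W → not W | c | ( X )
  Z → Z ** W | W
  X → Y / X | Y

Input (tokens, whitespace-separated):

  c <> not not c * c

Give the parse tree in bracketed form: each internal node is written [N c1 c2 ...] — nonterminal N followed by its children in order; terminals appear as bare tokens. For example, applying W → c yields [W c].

[X [Y [Y [Y [Z [W c]]] <> [Z [W not [W not [W c]]]]] * [Z [W c]]]]

X
Y
Y * Z
Y <> Z * Z
Z <> Z * Z
W <> Z * Z
c <> Z * Z
c <> W * Z
c <> not W * Z
c <> not not W * Z
c <> not not c * Z
c <> not not c * W
c <> not not c * c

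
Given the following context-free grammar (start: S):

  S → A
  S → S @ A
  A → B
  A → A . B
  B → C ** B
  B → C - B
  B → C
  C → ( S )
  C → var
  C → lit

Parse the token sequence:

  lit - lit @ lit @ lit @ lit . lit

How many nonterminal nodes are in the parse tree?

21

[S [S [S [S [A [B [C lit] - [B [C lit]]]]] @ [A [B [C lit]]]] @ [A [B [C lit]]]] @ [A [A [B [C lit]]] . [B [C lit]]]]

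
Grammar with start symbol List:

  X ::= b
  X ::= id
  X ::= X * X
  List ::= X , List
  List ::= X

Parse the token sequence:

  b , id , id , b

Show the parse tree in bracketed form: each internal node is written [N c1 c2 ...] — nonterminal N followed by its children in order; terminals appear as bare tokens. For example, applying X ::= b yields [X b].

[List [X b] , [List [X id] , [List [X id] , [List [X b]]]]]

List
X , List
b , List
b , X , List
b , id , List
b , id , X , List
b , id , id , List
b , id , id , X
b , id , id , b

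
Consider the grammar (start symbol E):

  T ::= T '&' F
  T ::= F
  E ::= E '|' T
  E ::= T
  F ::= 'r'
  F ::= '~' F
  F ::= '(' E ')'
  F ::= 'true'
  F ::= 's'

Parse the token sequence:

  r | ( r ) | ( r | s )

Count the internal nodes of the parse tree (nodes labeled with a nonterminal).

[E [E [E [T [F r]]] | [T [F ( [E [T [F r]]] )]]] | [T [F ( [E [E [T [F r]]] | [T [F s]]] )]]]

18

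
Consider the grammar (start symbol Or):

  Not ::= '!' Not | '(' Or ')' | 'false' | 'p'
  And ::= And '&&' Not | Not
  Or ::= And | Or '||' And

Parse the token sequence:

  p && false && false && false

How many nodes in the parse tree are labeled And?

4

[Or [And [And [And [And [Not p]] && [Not false]] && [Not false]] && [Not false]]]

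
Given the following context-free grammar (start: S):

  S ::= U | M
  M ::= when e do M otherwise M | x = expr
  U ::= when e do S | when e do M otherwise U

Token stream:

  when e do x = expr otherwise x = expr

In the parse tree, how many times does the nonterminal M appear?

[S [M when e do [M x = expr] otherwise [M x = expr]]]

3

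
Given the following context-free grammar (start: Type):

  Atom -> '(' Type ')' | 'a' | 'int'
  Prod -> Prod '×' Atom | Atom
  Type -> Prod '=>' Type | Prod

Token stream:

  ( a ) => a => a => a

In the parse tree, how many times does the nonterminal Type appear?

[Type [Prod [Atom ( [Type [Prod [Atom a]]] )]] => [Type [Prod [Atom a]] => [Type [Prod [Atom a]] => [Type [Prod [Atom a]]]]]]

5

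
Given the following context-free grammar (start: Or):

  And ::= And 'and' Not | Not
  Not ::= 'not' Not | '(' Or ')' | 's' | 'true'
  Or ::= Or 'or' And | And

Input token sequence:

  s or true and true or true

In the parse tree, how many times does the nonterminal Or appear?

3

[Or [Or [Or [And [Not s]]] or [And [And [Not true]] and [Not true]]] or [And [Not true]]]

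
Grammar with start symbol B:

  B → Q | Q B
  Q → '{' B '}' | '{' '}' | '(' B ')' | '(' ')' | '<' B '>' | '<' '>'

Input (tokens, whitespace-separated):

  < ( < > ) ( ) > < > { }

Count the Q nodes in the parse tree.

6

[B [Q < [B [Q ( [B [Q < >]] )] [B [Q ( )]]] >] [B [Q < >] [B [Q { }]]]]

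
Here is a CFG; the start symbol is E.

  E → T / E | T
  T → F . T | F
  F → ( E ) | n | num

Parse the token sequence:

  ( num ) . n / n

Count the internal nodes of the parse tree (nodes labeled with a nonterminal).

11

[E [T [F ( [E [T [F num]]] )] . [T [F n]]] / [E [T [F n]]]]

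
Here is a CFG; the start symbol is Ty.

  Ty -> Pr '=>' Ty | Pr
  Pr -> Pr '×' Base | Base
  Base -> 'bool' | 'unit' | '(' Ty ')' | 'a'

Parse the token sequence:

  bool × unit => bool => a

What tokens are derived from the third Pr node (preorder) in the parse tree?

[Ty [Pr [Pr [Base bool]] × [Base unit]] => [Ty [Pr [Base bool]] => [Ty [Pr [Base a]]]]]

bool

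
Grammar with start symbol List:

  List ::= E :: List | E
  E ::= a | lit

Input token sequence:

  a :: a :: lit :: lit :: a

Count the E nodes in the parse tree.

5

[List [E a] :: [List [E a] :: [List [E lit] :: [List [E lit] :: [List [E a]]]]]]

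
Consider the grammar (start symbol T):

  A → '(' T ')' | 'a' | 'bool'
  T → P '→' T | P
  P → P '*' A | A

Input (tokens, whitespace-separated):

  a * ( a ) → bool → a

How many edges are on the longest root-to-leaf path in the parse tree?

[T [P [P [A a]] * [A ( [T [P [A a]]] )]] → [T [P [A bool]] → [T [P [A a]]]]]

6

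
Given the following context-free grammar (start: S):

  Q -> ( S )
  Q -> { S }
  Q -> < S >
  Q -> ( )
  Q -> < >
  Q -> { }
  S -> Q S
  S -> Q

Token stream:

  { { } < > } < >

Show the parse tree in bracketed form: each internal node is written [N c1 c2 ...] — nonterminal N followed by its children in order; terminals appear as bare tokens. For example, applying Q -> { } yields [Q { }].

S
Q S
{ S } S
{ Q S } S
{ { } S } S
{ { } Q } S
{ { } < > } S
{ { } < > } Q
{ { } < > } < >

[S [Q { [S [Q { }] [S [Q < >]]] }] [S [Q < >]]]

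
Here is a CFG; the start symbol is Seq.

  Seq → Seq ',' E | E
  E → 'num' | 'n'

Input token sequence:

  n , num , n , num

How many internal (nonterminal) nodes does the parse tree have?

[Seq [Seq [Seq [Seq [E n]] , [E num]] , [E n]] , [E num]]

8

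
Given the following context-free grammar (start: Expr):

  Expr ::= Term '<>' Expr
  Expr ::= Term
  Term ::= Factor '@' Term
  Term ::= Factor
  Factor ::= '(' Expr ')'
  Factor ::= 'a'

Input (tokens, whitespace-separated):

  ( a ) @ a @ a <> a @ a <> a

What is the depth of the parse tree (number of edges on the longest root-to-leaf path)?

6

[Expr [Term [Factor ( [Expr [Term [Factor a]]] )] @ [Term [Factor a] @ [Term [Factor a]]]] <> [Expr [Term [Factor a] @ [Term [Factor a]]] <> [Expr [Term [Factor a]]]]]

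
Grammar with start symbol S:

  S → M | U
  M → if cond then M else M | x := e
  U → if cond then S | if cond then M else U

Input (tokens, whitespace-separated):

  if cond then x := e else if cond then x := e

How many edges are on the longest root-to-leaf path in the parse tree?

[S [U if cond then [M x := e] else [U if cond then [S [M x := e]]]]]

5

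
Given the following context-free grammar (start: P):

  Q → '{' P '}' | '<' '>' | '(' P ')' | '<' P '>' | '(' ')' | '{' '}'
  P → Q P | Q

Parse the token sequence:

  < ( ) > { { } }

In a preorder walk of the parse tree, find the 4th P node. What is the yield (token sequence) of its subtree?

{ }

[P [Q < [P [Q ( )]] >] [P [Q { [P [Q { }]] }]]]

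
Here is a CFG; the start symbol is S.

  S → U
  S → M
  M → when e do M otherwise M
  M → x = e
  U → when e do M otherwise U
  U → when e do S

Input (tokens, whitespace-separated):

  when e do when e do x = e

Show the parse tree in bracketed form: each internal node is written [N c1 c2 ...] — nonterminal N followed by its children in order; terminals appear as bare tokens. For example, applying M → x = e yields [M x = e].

[S [U when e do [S [U when e do [S [M x = e]]]]]]

S
U
when e do S
when e do U
when e do when e do S
when e do when e do M
when e do when e do x = e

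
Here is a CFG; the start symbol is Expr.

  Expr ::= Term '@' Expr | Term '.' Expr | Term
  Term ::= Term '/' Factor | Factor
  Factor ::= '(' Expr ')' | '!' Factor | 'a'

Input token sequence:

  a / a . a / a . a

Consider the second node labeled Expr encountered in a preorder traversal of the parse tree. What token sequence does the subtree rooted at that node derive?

a / a . a

[Expr [Term [Term [Factor a]] / [Factor a]] . [Expr [Term [Term [Factor a]] / [Factor a]] . [Expr [Term [Factor a]]]]]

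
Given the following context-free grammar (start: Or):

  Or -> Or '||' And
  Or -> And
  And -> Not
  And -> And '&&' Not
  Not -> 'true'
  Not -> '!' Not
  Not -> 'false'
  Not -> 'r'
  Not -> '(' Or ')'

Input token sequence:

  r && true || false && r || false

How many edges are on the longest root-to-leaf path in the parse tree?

6

[Or [Or [Or [And [And [Not r]] && [Not true]]] || [And [And [Not false]] && [Not r]]] || [And [Not false]]]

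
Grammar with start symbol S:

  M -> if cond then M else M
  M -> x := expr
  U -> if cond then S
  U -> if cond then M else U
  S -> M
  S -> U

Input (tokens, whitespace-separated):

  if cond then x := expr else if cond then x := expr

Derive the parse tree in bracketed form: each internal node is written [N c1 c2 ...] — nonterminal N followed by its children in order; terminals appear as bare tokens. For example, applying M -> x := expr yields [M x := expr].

S
U
if cond then M else U
if cond then x := expr else U
if cond then x := expr else if cond then S
if cond then x := expr else if cond then M
if cond then x := expr else if cond then x := expr

[S [U if cond then [M x := expr] else [U if cond then [S [M x := expr]]]]]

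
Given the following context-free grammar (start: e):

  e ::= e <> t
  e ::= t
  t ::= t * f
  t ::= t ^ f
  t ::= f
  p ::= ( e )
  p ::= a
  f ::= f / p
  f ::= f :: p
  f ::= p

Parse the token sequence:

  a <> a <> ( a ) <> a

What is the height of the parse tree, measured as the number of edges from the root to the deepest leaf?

[e [e [e [e [t [f [p a]]]] <> [t [f [p a]]]] <> [t [f [p ( [e [t [f [p a]]]] )]]]] <> [t [f [p a]]]]

9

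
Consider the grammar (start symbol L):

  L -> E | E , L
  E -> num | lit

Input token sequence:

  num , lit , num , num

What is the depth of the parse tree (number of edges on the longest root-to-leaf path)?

[L [E num] , [L [E lit] , [L [E num] , [L [E num]]]]]

5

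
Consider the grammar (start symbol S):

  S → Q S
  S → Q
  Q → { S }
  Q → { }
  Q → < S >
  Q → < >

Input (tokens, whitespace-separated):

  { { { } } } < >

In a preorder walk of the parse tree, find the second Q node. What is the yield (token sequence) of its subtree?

{ { } }

[S [Q { [S [Q { [S [Q { }]] }]] }] [S [Q < >]]]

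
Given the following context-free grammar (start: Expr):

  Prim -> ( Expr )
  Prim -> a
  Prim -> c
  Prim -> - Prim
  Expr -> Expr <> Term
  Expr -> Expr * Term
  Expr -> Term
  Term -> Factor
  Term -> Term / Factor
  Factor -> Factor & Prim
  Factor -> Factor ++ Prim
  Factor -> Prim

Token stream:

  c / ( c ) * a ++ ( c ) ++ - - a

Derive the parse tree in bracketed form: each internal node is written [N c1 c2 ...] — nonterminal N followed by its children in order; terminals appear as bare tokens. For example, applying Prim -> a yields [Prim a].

[Expr [Expr [Term [Term [Factor [Prim c]]] / [Factor [Prim ( [Expr [Term [Factor [Prim c]]]] )]]]] * [Term [Factor [Factor [Factor [Prim a]] ++ [Prim ( [Expr [Term [Factor [Prim c]]]] )]] ++ [Prim - [Prim - [Prim a]]]]]]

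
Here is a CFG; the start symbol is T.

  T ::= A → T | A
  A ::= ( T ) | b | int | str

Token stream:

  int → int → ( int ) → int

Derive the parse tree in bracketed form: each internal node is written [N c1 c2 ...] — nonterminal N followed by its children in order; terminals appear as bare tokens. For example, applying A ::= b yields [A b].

[T [A int] → [T [A int] → [T [A ( [T [A int]] )] → [T [A int]]]]]

T
A → T
int → T
int → A → T
int → int → T
int → int → A → T
int → int → ( T ) → T
int → int → ( A ) → T
int → int → ( int ) → T
int → int → ( int ) → A
int → int → ( int ) → int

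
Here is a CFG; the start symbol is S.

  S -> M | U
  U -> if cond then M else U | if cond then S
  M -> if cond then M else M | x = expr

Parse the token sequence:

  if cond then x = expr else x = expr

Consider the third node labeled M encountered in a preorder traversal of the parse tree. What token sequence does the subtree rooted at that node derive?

x = expr

[S [M if cond then [M x = expr] else [M x = expr]]]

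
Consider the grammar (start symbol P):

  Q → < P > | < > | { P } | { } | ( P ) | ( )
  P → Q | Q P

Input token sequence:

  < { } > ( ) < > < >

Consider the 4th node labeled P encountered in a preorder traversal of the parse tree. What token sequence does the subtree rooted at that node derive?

< > < >

[P [Q < [P [Q { }]] >] [P [Q ( )] [P [Q < >] [P [Q < >]]]]]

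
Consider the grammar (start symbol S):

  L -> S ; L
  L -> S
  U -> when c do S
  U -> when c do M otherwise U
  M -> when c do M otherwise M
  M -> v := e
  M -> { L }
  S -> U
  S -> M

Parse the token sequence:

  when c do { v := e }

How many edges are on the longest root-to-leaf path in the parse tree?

7

[S [U when c do [S [M { [L [S [M v := e]]] }]]]]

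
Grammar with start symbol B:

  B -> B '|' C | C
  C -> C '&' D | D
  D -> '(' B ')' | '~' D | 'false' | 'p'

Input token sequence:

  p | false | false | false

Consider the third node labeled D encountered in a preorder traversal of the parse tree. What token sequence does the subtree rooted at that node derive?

[B [B [B [B [C [D p]]] | [C [D false]]] | [C [D false]]] | [C [D false]]]

false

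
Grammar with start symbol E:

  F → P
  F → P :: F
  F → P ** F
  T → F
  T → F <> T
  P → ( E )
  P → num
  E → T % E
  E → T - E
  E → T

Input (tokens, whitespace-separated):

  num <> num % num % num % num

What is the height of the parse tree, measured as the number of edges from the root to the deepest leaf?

[E [T [F [P num]] <> [T [F [P num]]]] % [E [T [F [P num]]] % [E [T [F [P num]]] % [E [T [F [P num]]]]]]]

7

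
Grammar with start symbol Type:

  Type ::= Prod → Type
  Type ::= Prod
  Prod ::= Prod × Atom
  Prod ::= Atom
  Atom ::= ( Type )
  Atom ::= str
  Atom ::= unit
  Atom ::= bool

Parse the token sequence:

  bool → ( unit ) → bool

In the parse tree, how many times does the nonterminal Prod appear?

4

[Type [Prod [Atom bool]] → [Type [Prod [Atom ( [Type [Prod [Atom unit]]] )]] → [Type [Prod [Atom bool]]]]]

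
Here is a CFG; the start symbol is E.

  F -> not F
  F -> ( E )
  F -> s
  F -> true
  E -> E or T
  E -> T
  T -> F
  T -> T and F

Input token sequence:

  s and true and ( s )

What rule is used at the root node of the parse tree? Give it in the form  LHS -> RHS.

E -> T

[E [T [T [T [F s]] and [F true]] and [F ( [E [T [F s]]] )]]]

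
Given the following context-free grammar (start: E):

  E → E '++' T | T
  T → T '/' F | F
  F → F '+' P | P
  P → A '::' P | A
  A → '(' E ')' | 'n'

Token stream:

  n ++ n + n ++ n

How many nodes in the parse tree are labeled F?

[E [E [E [T [F [P [A n]]]]] ++ [T [F [F [P [A n]]] + [P [A n]]]]] ++ [T [F [P [A n]]]]]

4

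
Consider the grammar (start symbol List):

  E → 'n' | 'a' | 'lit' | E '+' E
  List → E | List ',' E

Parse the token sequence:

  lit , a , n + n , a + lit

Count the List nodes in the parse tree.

4

[List [List [List [List [E lit]] , [E a]] , [E [E n] + [E n]]] , [E [E a] + [E lit]]]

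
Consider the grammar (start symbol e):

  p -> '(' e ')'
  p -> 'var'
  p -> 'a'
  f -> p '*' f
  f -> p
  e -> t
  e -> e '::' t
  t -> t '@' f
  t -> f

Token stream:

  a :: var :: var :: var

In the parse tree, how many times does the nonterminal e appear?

4

[e [e [e [e [t [f [p a]]]] :: [t [f [p var]]]] :: [t [f [p var]]]] :: [t [f [p var]]]]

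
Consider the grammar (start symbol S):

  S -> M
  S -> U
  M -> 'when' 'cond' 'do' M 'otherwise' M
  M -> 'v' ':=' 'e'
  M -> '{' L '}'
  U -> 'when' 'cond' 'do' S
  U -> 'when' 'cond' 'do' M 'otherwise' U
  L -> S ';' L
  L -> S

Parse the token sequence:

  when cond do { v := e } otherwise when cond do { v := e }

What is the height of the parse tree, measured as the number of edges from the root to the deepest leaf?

8

[S [U when cond do [M { [L [S [M v := e]]] }] otherwise [U when cond do [S [M { [L [S [M v := e]]] }]]]]]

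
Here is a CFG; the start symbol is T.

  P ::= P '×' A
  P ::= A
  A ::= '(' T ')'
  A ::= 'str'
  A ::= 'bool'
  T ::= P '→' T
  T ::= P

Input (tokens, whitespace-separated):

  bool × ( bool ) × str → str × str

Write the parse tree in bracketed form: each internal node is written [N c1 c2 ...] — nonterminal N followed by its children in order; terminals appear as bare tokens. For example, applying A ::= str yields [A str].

T
P → T
P × A → T
P × A × A → T
A × A × A → T
bool × A × A → T
bool × ( T ) × A → T
bool × ( P ) × A → T
bool × ( A ) × A → T
bool × ( bool ) × A → T
bool × ( bool ) × str → T
bool × ( bool ) × str → P
bool × ( bool ) × str → P × A
bool × ( bool ) × str → A × A
bool × ( bool ) × str → str × A
bool × ( bool ) × str → str × str

[T [P [P [P [A bool]] × [A ( [T [P [A bool]]] )]] × [A str]] → [T [P [P [A str]] × [A str]]]]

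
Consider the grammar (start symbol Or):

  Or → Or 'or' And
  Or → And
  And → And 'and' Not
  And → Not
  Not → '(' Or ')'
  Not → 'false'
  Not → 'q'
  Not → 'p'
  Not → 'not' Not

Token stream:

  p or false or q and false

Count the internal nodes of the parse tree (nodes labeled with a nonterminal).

11

[Or [Or [Or [And [Not p]]] or [And [Not false]]] or [And [And [Not q]] and [Not false]]]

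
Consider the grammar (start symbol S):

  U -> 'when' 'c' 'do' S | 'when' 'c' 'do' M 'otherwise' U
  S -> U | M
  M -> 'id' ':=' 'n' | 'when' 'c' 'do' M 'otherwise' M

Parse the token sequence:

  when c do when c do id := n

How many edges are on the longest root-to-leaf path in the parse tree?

[S [U when c do [S [U when c do [S [M id := n]]]]]]

6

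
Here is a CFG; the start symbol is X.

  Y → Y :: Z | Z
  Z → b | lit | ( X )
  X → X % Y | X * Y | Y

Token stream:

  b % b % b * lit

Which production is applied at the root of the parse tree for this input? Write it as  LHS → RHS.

[X [X [X [X [Y [Z b]]] % [Y [Z b]]] % [Y [Z b]]] * [Y [Z lit]]]

X → X * Y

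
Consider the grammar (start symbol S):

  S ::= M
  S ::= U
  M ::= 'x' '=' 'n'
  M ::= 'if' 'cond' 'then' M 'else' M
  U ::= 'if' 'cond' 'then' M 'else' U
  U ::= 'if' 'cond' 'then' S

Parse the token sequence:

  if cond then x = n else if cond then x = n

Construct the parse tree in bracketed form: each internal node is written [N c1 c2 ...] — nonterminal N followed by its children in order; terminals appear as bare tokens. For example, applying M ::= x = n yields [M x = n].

S
U
if cond then M else U
if cond then x = n else U
if cond then x = n else if cond then S
if cond then x = n else if cond then M
if cond then x = n else if cond then x = n

[S [U if cond then [M x = n] else [U if cond then [S [M x = n]]]]]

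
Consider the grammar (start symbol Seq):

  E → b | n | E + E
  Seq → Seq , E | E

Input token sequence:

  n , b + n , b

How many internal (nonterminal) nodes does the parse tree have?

[Seq [Seq [Seq [E n]] , [E [E b] + [E n]]] , [E b]]

8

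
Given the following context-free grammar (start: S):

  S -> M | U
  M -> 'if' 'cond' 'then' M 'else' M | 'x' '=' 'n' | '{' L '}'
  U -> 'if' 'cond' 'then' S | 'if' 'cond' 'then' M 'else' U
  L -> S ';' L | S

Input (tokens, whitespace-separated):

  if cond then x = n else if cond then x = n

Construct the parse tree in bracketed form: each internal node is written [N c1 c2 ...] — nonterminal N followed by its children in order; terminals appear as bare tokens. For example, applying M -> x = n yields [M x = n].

[S [U if cond then [M x = n] else [U if cond then [S [M x = n]]]]]

S
U
if cond then M else U
if cond then x = n else U
if cond then x = n else if cond then S
if cond then x = n else if cond then M
if cond then x = n else if cond then x = n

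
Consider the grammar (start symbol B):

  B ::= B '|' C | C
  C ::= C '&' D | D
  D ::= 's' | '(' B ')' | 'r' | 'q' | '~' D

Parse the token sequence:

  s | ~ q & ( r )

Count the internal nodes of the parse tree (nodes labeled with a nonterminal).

[B [B [C [D s]]] | [C [C [D ~ [D q]]] & [D ( [B [C [D r]]] )]]]

12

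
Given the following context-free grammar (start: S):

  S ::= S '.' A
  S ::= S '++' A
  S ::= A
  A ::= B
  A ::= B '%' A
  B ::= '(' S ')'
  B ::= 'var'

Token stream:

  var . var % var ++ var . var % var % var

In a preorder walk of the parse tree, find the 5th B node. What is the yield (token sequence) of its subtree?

[S [S [S [S [A [B var]]] . [A [B var] % [A [B var]]]] ++ [A [B var]]] . [A [B var] % [A [B var] % [A [B var]]]]]

var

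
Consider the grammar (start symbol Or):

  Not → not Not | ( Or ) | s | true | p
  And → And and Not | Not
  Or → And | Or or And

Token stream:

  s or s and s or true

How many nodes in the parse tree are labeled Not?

4

[Or [Or [Or [And [Not s]]] or [And [And [Not s]] and [Not s]]] or [And [Not true]]]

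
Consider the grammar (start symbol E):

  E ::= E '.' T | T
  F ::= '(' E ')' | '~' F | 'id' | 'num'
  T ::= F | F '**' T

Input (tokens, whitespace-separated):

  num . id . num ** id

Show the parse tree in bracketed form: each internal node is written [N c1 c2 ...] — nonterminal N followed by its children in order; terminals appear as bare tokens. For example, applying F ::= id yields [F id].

E
E . T
E . T . T
T . T . T
F . T . T
num . T . T
num . F . T
num . id . T
num . id . F ** T
num . id . num ** T
num . id . num ** F
num . id . num ** id

[E [E [E [T [F num]]] . [T [F id]]] . [T [F num] ** [T [F id]]]]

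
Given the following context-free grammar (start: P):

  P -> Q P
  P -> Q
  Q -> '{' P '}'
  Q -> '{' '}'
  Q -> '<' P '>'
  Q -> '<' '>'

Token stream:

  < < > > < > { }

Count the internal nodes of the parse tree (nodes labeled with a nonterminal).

[P [Q < [P [Q < >]] >] [P [Q < >] [P [Q { }]]]]

8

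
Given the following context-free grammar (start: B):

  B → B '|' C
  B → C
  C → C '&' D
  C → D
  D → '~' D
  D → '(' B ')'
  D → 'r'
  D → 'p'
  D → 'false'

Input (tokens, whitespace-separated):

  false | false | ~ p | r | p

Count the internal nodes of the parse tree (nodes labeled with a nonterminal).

16

[B [B [B [B [B [C [D false]]] | [C [D false]]] | [C [D ~ [D p]]]] | [C [D r]]] | [C [D p]]]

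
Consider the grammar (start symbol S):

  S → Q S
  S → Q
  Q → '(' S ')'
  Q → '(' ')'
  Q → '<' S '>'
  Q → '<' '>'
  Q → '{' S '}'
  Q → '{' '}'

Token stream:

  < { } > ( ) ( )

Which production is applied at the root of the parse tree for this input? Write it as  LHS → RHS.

S → Q S

[S [Q < [S [Q { }]] >] [S [Q ( )] [S [Q ( )]]]]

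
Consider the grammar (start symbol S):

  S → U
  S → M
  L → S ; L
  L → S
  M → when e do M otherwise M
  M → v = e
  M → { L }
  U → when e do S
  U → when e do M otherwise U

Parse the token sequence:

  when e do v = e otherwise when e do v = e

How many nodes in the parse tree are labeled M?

[S [U when e do [M v = e] otherwise [U when e do [S [M v = e]]]]]

2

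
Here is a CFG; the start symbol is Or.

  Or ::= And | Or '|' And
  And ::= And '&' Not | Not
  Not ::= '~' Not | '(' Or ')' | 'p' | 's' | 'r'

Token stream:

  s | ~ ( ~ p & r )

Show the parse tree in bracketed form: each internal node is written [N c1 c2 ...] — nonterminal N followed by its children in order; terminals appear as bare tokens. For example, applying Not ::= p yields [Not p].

Or
Or | And
And | And
Not | And
s | And
s | Not
s | ~ Not
s | ~ ( Or )
s | ~ ( And )
s | ~ ( And & Not )
s | ~ ( Not & Not )
s | ~ ( ~ Not & Not )
s | ~ ( ~ p & Not )
s | ~ ( ~ p & r )

[Or [Or [And [Not s]]] | [And [Not ~ [Not ( [Or [And [And [Not ~ [Not p]]] & [Not r]]] )]]]]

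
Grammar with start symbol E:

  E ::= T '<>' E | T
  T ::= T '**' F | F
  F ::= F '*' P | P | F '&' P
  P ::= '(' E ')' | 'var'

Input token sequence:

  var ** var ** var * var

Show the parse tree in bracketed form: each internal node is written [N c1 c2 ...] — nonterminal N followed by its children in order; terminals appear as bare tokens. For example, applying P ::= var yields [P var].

E
T
T ** F
T ** F ** F
F ** F ** F
P ** F ** F
var ** F ** F
var ** P ** F
var ** var ** F
var ** var ** F * P
var ** var ** P * P
var ** var ** var * P
var ** var ** var * var

[E [T [T [T [F [P var]]] ** [F [P var]]] ** [F [F [P var]] * [P var]]]]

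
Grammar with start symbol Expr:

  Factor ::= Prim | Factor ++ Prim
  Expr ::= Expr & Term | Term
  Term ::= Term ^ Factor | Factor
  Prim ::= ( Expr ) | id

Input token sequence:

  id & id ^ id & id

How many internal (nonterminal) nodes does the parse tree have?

[Expr [Expr [Expr [Term [Factor [Prim id]]]] & [Term [Term [Factor [Prim id]]] ^ [Factor [Prim id]]]] & [Term [Factor [Prim id]]]]

15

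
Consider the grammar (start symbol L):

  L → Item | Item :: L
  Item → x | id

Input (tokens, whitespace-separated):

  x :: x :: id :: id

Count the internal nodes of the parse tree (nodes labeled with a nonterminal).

8

[L [Item x] :: [L [Item x] :: [L [Item id] :: [L [Item id]]]]]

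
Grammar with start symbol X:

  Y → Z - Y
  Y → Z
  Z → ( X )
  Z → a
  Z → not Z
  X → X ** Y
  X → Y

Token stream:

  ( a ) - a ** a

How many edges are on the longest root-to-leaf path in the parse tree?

[X [X [Y [Z ( [X [Y [Z a]]] )] - [Y [Z a]]]] ** [Y [Z a]]]

7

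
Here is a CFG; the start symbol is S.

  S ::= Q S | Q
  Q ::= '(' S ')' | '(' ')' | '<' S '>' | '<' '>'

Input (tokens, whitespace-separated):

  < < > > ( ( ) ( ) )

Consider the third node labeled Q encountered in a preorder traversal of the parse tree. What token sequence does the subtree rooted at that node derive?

( ( ) ( ) )

[S [Q < [S [Q < >]] >] [S [Q ( [S [Q ( )] [S [Q ( )]]] )]]]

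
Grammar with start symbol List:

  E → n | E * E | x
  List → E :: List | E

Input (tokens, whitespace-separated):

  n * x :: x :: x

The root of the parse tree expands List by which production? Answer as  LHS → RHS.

List → E :: List

[List [E [E n] * [E x]] :: [List [E x] :: [List [E x]]]]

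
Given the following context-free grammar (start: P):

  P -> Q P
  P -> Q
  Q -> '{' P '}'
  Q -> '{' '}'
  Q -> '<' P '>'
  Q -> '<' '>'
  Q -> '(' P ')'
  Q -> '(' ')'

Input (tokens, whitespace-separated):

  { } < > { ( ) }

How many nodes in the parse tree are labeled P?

[P [Q { }] [P [Q < >] [P [Q { [P [Q ( )]] }]]]]

4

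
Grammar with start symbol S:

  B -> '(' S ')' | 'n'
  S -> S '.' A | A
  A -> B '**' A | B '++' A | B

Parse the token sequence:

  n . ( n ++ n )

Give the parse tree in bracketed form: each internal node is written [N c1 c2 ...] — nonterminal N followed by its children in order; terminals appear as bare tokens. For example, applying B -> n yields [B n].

S
S . A
A . A
B . A
n . A
n . B
n . ( S )
n . ( A )
n . ( B ++ A )
n . ( n ++ A )
n . ( n ++ B )
n . ( n ++ n )

[S [S [A [B n]]] . [A [B ( [S [A [B n] ++ [A [B n]]]] )]]]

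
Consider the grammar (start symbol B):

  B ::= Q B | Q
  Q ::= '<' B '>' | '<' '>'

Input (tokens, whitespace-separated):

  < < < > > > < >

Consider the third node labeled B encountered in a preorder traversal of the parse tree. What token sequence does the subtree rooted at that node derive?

[B [Q < [B [Q < [B [Q < >]] >]] >] [B [Q < >]]]

< >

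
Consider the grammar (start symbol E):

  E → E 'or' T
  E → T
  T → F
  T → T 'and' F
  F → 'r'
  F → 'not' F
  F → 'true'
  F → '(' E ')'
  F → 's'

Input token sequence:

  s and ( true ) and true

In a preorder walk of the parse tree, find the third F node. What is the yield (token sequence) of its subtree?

[E [T [T [T [F s]] and [F ( [E [T [F true]]] )]] and [F true]]]

true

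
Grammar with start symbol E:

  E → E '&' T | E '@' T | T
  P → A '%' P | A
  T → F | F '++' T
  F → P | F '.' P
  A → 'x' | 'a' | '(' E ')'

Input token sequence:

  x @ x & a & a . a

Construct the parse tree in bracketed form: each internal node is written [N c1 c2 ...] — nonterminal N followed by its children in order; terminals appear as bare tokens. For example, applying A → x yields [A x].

E
E & T
E & T & T
E @ T & T & T
T @ T & T & T
F @ T & T & T
P @ T & T & T
A @ T & T & T
x @ T & T & T
x @ F & T & T
x @ P & T & T
x @ A & T & T
x @ x & T & T
x @ x & F & T
x @ x & P & T
x @ x & A & T
x @ x & a & T
x @ x & a & F
x @ x & a & F . P
x @ x & a & P . P
x @ x & a & A . P
x @ x & a & a . P
x @ x & a & a . A
x @ x & a & a . a

[E [E [E [E [T [F [P [A x]]]]] @ [T [F [P [A x]]]]] & [T [F [P [A a]]]]] & [T [F [F [P [A a]]] . [P [A a]]]]]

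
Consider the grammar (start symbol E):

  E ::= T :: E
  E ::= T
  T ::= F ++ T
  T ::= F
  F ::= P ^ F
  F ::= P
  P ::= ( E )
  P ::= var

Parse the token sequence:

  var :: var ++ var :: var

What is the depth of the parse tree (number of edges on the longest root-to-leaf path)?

6

[E [T [F [P var]]] :: [E [T [F [P var]] ++ [T [F [P var]]]] :: [E [T [F [P var]]]]]]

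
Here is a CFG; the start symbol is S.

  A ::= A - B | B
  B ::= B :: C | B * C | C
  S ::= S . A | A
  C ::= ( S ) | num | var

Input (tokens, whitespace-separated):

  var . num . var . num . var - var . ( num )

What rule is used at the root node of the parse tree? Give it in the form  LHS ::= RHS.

S ::= S . A

[S [S [S [S [S [S [A [B [C var]]]] . [A [B [C num]]]] . [A [B [C var]]]] . [A [B [C num]]]] . [A [A [B [C var]]] - [B [C var]]]] . [A [B [C ( [S [A [B [C num]]]] )]]]]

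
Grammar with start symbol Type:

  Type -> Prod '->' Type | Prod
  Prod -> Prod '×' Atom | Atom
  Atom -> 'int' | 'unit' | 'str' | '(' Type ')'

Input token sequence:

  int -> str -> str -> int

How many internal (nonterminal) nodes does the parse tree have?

[Type [Prod [Atom int]] -> [Type [Prod [Atom str]] -> [Type [Prod [Atom str]] -> [Type [Prod [Atom int]]]]]]

12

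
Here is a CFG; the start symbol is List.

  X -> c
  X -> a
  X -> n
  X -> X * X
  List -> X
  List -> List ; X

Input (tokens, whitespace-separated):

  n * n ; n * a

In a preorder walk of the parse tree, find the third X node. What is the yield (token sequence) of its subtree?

[List [List [X [X n] * [X n]]] ; [X [X n] * [X a]]]

n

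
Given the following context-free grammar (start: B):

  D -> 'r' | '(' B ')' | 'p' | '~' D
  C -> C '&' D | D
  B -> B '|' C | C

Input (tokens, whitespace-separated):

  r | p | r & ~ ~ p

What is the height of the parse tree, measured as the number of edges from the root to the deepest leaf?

5

[B [B [B [C [D r]]] | [C [D p]]] | [C [C [D r]] & [D ~ [D ~ [D p]]]]]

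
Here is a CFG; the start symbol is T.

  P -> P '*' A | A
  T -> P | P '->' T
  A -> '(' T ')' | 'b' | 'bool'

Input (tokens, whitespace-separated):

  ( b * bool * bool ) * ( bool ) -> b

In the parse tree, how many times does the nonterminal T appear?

4

[T [P [P [A ( [T [P [P [P [A b]] * [A bool]] * [A bool]]] )]] * [A ( [T [P [A bool]]] )]] -> [T [P [A b]]]]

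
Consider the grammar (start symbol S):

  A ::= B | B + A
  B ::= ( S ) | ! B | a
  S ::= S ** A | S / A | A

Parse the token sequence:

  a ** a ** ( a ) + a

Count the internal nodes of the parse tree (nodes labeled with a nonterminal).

[S [S [S [A [B a]]] ** [A [B a]]] ** [A [B ( [S [A [B a]]] )] + [A [B a]]]]

14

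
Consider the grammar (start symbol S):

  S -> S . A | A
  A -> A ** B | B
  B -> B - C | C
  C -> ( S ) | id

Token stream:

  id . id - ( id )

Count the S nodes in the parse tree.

[S [S [A [B [C id]]]] . [A [B [B [C id]] - [C ( [S [A [B [C id]]]] )]]]]

3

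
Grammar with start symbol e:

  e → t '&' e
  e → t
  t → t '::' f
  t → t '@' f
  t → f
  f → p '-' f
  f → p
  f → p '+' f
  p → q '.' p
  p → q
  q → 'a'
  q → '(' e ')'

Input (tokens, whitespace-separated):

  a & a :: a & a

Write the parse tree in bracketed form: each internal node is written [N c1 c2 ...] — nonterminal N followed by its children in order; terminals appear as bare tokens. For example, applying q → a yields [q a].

[e [t [f [p [q a]]]] & [e [t [t [f [p [q a]]]] :: [f [p [q a]]]] & [e [t [f [p [q a]]]]]]]

e
t & e
f & e
p & e
q & e
a & e
a & t & e
a & t :: f & e
a & f :: f & e
a & p :: f & e
a & q :: f & e
a & a :: f & e
a & a :: p & e
a & a :: q & e
a & a :: a & e
a & a :: a & t
a & a :: a & f
a & a :: a & p
a & a :: a & q
a & a :: a & a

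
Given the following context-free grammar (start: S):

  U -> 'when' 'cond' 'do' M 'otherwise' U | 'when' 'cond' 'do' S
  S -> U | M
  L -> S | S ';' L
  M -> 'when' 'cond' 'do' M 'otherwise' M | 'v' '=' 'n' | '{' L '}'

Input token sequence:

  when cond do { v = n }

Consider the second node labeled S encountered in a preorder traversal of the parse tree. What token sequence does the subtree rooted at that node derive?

[S [U when cond do [S [M { [L [S [M v = n]]] }]]]]

{ v = n }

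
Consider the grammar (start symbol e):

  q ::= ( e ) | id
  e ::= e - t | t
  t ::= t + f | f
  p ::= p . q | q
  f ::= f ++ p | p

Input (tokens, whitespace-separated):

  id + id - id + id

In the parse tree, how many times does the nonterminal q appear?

4

[e [e [t [t [f [p [q id]]]] + [f [p [q id]]]]] - [t [t [f [p [q id]]]] + [f [p [q id]]]]]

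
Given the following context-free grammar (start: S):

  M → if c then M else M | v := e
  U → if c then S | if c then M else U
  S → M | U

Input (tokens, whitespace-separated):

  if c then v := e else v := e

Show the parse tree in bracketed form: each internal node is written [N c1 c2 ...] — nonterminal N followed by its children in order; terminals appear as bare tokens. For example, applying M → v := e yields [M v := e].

S
M
if c then M else M
if c then v := e else M
if c then v := e else v := e

[S [M if c then [M v := e] else [M v := e]]]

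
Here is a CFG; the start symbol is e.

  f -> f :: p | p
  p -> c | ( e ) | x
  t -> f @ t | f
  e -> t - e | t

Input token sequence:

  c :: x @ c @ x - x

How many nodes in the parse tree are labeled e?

2

[e [t [f [f [p c]] :: [p x]] @ [t [f [p c]] @ [t [f [p x]]]]] - [e [t [f [p x]]]]]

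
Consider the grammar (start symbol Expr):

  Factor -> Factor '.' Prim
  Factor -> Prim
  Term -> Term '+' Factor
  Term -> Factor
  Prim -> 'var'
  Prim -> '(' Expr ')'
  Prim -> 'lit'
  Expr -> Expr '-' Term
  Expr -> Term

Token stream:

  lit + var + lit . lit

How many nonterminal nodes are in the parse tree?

[Expr [Term [Term [Term [Factor [Prim lit]]] + [Factor [Prim var]]] + [Factor [Factor [Prim lit]] . [Prim lit]]]]

12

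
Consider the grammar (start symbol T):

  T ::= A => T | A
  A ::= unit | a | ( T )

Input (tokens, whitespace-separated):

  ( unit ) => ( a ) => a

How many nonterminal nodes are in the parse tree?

[T [A ( [T [A unit]] )] => [T [A ( [T [A a]] )] => [T [A a]]]]

10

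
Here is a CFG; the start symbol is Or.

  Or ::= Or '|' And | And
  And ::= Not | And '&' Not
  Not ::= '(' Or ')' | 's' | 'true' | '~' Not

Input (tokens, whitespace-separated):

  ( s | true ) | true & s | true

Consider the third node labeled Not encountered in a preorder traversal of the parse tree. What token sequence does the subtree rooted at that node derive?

[Or [Or [Or [And [Not ( [Or [Or [And [Not s]]] | [And [Not true]]] )]]] | [And [And [Not true]] & [Not s]]] | [And [Not true]]]

true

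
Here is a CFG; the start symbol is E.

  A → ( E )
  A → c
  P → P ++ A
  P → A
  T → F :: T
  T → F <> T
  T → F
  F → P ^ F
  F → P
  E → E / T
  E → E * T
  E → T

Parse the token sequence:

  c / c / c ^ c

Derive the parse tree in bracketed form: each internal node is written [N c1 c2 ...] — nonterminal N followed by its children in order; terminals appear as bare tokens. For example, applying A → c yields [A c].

[E [E [E [T [F [P [A c]]]]] / [T [F [P [A c]]]]] / [T [F [P [A c]] ^ [F [P [A c]]]]]]

E
E / T
E / T / T
T / T / T
F / T / T
P / T / T
A / T / T
c / T / T
c / F / T
c / P / T
c / A / T
c / c / T
c / c / F
c / c / P ^ F
c / c / A ^ F
c / c / c ^ F
c / c / c ^ P
c / c / c ^ A
c / c / c ^ c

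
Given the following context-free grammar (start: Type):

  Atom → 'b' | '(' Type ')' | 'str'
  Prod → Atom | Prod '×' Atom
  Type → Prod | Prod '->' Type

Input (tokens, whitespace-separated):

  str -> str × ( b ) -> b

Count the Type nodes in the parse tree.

[Type [Prod [Atom str]] -> [Type [Prod [Prod [Atom str]] × [Atom ( [Type [Prod [Atom b]]] )]] -> [Type [Prod [Atom b]]]]]

4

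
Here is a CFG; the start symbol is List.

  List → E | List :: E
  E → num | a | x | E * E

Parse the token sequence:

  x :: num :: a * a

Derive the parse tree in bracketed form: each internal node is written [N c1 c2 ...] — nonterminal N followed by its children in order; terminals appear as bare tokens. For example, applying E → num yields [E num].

List
List :: E
List :: E :: E
E :: E :: E
x :: E :: E
x :: num :: E
x :: num :: E * E
x :: num :: a * E
x :: num :: a * a

[List [List [List [E x]] :: [E num]] :: [E [E a] * [E a]]]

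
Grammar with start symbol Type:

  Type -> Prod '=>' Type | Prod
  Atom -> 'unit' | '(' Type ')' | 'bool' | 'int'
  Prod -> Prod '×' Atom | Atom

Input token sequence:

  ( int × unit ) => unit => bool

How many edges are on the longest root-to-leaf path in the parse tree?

7

[Type [Prod [Atom ( [Type [Prod [Prod [Atom int]] × [Atom unit]]] )]] => [Type [Prod [Atom unit]] => [Type [Prod [Atom bool]]]]]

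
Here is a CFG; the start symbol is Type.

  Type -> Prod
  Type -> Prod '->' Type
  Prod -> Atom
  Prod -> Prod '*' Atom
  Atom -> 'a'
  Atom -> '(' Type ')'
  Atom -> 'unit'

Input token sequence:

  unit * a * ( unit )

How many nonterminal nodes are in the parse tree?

[Type [Prod [Prod [Prod [Atom unit]] * [Atom a]] * [Atom ( [Type [Prod [Atom unit]]] )]]]

10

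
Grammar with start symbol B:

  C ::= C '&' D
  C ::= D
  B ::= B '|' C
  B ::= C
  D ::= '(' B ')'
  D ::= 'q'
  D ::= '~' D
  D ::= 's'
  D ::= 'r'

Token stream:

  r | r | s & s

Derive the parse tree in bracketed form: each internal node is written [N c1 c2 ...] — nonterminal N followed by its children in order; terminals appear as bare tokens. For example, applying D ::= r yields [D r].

B
B | C
B | C | C
C | C | C
D | C | C
r | C | C
r | D | C
r | r | C
r | r | C & D
r | r | D & D
r | r | s & D
r | r | s & s

[B [B [B [C [D r]]] | [C [D r]]] | [C [C [D s]] & [D s]]]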